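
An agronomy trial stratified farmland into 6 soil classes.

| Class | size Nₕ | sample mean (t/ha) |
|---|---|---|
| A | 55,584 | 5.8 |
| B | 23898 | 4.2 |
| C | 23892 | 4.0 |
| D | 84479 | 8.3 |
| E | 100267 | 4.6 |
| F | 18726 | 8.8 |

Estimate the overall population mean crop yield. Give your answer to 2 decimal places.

x̄_st = (Σ Nₕx̄ₕ) / (Σ Nₕ) = (55584·5.8 + 23898·4.2 + 23892·4.0 + 84479·8.3 + 100267·4.6 + 18726·8.8) / 306846
= 1845519.5 / 306846 = 6.0145... → 6.01.

6.01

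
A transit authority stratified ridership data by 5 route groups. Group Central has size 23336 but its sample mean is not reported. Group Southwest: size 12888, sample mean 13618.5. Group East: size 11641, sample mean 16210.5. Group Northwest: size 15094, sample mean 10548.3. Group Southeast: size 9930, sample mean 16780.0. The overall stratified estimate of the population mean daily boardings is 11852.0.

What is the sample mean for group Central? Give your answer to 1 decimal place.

Σ Nₕx̄ₕ = N·μ, so 23336·x̄_Central = 72889·11852.0 − (12888·13618.5 + 11641·16210.5 + 15094·10548.3 + 9930·16780.0).
= 863880428 − 690063098.7 = 173817329.3.
x̄_Central = 173817329.3 / 23336 = 7448.463... → 7448.5.

7448.5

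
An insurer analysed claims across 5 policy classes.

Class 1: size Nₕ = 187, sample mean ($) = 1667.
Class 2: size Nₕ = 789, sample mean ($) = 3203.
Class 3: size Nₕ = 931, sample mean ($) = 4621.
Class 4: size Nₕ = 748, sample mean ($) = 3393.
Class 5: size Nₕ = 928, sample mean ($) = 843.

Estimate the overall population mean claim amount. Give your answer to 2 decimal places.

2919.71

N = 187 + 789 + 931 + 748 + 928 = 3583.
Overall mean = Σ (Nₕ/N)·x̄ₕ — weight by population share, not a simple average.
Σ Nₕx̄ₕ = 187·1667 + 789·3203 + 931·4621 + 748·3393 + 928·843 = 311729 + 2527167 + 4302151 + 2537964 + 782304 = 10461315.
Divide by N: 10461315 / 3583 = 2919.7083... → 2919.71.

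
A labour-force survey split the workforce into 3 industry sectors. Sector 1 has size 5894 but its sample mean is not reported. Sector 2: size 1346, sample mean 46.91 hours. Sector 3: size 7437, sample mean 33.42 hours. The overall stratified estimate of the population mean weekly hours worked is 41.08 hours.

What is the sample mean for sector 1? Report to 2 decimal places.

49.41

Σ Nₕx̄ₕ = N·μ, so 5894·x̄_1 = 14677·41.08 − (1346·46.91 + 7437·33.42).
= 602931.16 − 311685.4 = 291245.76.
x̄_1 = 291245.76 / 5894 = 49.4139... → 49.41.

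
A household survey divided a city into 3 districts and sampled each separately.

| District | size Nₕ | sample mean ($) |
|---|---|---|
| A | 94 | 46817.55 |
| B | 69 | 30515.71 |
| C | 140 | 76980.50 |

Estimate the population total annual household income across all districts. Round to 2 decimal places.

17283703.69

Population total = Σ Nₕ·x̄ₕ (each stratum's size times its mean).
94·46817.55 + 69·30515.71 + 140·76980.50 = 4400849.7 + 2105583.99 + 10777270 = 17283703.69.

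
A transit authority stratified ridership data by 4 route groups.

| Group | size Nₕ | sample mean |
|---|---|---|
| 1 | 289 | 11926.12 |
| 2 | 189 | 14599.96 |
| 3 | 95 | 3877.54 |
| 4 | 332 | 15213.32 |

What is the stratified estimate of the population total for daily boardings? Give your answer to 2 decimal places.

11625229.66

Population total = Σ Nₕ·x̄ₕ (each stratum's size times its mean).
289·11926.12 + 189·14599.96 + 95·3877.54 + 332·15213.32 = 3446648.68 + 2759392.44 + 368366.3 + 5050822.24 = 11625229.66.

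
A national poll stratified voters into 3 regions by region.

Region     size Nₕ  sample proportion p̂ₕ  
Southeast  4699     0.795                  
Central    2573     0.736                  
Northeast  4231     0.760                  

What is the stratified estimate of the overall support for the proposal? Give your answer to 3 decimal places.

0.769

Wₕ = Nₕ/N with N = 11503: 0.4085, 0.2237, 0.3678.
p̂_st = 0.4085·0.795 + 0.2237·0.736 + 0.3678·0.760 ≈ 0.76893... → 0.769.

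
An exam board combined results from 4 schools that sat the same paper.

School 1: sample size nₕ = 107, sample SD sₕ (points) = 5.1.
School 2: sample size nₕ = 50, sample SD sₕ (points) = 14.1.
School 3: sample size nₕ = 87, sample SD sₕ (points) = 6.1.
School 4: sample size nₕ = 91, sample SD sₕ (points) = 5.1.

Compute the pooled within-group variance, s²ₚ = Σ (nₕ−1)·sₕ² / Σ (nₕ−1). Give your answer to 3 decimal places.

54.501

Degrees of freedom: 106 + 49 + 86 + 90 = 331.
Σ(nₕ−1)sₕ² = 106·26.01 + 49·198.81 + 86·37.21 + 90·26.01 = 18039.71.
s²ₚ = 18039.71 / 331 = 54.50063... → 54.501.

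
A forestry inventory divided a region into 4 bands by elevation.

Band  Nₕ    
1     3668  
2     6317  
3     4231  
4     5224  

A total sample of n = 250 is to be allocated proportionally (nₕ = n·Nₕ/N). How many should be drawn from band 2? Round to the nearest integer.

N = 3668 + 6317 + 4231 + 5224 = 19440.
n_2 = 250·6317/19440 = 81.237... → 81.

81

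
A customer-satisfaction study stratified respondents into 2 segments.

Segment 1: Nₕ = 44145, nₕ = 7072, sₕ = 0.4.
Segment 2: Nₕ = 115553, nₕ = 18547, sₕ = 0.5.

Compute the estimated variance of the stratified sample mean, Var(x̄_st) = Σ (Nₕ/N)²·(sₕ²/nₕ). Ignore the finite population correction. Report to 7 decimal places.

0.0000088

N = 159698; Wₕ = Nₕ/N.
segment 1: (44145/159698)²·0.4²/7072 = 0.0000017288
segment 2: (115553/159698)²·0.5²/18547 = 0.0000070572
Sum = 0.0000087859 → 0.0000088.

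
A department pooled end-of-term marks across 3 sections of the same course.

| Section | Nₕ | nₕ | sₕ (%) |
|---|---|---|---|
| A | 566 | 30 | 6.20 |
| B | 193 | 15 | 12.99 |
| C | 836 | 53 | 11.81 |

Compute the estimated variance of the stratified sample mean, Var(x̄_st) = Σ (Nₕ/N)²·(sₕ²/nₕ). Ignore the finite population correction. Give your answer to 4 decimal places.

1.0490

N = 1595; Wₕ = Nₕ/N.
section A: (566/1595)²·6.20²/30 = 0.1613517
section B: (193/1595)²·12.99²/15 = 0.1647101
section C: (836/1595)²·11.81²/53 = 0.7229614
Sum = 1.0490232 → 1.0490.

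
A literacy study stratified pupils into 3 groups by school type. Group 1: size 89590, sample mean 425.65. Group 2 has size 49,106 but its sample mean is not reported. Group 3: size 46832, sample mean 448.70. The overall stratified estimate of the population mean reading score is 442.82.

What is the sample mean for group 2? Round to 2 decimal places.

468.54

N = 89590 + 49106 + 46832 = 185528.
Overall total = μ·N = 442.82·185528 = 82155508.96.
Subtract the known strata: 89590·425.65 + 46832·448.70 = 59147501.9.
Remaining total for group 2: 82155508.96 − 59147501.9 = 23008007.06.
Divide by its size: 23008007.06 / 49106 = 468.5376... → 468.54.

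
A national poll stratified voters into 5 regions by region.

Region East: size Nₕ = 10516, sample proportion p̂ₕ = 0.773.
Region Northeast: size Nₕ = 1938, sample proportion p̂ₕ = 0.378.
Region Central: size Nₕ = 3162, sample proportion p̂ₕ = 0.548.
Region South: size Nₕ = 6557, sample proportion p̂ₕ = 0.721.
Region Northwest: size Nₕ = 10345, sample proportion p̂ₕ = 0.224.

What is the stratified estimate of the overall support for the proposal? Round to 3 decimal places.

0.542

N = 10516 + 1938 + 3162 + 6557 + 10345 = 32518.
Overall proportion = Σ (Nₕ/N)·p̂ₕ.
Σ Nₕp̂ₕ = 8128.868 + 732.564 + 1732.776 + 4727.597 + 2317.28 = 17639.085.
17639.085 / 32518 = 0.54244... → 0.542.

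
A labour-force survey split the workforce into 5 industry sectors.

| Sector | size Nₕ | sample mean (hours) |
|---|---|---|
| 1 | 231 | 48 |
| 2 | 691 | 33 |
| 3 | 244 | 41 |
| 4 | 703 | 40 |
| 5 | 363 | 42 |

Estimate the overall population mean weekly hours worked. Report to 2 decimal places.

N = 2232; weights Wₕ = Nₕ/N = (0.1035, 0.3096, 0.1093, 0.3150, 0.1626).
x̄_st = Σ Wₕ·x̄ₕ = 0.1035·48 + 0.3096·33 + 0.1093·41 + 0.3150·40 + 0.1626·42 ≈ 39.0954...
→ 39.10.

39.10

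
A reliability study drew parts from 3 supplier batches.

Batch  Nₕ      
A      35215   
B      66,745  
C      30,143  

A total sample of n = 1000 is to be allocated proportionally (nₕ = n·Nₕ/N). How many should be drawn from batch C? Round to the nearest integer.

N = 35215 + 66745 + 30143 = 132103.
n_C = 1000·30143/132103 = 228.178... → 228.

228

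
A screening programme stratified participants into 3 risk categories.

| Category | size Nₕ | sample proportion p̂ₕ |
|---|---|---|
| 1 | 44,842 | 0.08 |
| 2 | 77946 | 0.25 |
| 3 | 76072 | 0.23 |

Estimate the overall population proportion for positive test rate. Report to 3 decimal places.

Wₕ = Nₕ/N with N = 198860: 0.2255, 0.3920, 0.3825.
p̂_st = 0.2255·0.08 + 0.3920·0.25 + 0.3825·0.23 ≈ 0.20401... → 0.204.

0.204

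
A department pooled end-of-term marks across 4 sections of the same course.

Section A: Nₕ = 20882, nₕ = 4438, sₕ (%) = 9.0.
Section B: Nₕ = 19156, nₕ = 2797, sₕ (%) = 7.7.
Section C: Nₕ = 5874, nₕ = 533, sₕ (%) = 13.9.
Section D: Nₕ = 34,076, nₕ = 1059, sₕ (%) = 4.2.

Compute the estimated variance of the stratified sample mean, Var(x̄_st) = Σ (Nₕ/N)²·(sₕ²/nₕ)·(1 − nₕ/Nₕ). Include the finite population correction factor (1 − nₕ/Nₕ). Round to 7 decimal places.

N = 79988; Wₕ = Nₕ/N.
section A: (20882/79988)²·9.0²/4438·(1 − 4438/20882) = 0.0009795522
section B: (19156/79988)²·7.7²/2797·(1 − 2797/19156) = 0.0010382475
section C: (5874/79988)²·13.9²/533·(1 − 533/5874) = 0.0017774985
section D: (34076/79988)²·4.2²/1059·(1 − 1059/34076) = 0.0029291335
Sum = 0.0067244317 → 0.0067244.

0.0067244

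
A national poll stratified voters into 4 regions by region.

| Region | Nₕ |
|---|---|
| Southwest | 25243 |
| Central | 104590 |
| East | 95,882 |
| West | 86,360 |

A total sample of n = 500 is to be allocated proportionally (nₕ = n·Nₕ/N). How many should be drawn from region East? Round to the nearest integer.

154

N = 25243 + 104590 + 95882 + 86360 = 312075.
n_East = 500·95882/312075 = 153.620... → 154.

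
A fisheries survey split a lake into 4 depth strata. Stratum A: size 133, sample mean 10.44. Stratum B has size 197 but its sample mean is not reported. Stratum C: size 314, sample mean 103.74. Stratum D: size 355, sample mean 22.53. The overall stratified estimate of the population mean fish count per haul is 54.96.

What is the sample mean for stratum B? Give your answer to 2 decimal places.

65.71

N = 133 + 197 + 314 + 355 = 999.
Overall total = μ·N = 54.96·999 = 54905.04.
Subtract the known strata: 133·10.44 + 314·103.74 + 355·22.53 = 41961.03.
Remaining total for stratum B: 54905.04 − 41961.03 = 12944.01.
Divide by its size: 12944.01 / 197 = 65.7056... → 65.71.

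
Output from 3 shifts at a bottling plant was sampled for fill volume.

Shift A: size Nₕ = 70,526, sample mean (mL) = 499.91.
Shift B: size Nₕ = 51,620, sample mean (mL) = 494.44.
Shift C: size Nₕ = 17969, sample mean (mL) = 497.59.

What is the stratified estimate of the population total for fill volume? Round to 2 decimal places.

A: 70526·499.91 = 35256652.66
B: 51620·494.44 = 25522992.8
C: 17969·497.59 = 8941194.71
τ̂ = Σ Nₕx̄ₕ = 69720840.17.

69720840.17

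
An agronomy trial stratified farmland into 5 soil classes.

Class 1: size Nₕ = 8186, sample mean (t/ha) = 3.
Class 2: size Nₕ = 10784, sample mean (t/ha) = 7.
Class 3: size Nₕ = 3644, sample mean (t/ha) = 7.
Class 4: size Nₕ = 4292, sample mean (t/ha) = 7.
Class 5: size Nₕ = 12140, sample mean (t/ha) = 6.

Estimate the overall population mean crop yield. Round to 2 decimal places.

N = 39046; weights Wₕ = Nₕ/N = (0.2097, 0.2762, 0.0933, 0.1099, 0.3109).
x̄_st = Σ Wₕ·x̄ₕ = 0.2097·3 + 0.2762·7 + 0.0933·7 + 0.1099·7 + 0.3109·6 ≈ 5.8505...
→ 5.85.

5.85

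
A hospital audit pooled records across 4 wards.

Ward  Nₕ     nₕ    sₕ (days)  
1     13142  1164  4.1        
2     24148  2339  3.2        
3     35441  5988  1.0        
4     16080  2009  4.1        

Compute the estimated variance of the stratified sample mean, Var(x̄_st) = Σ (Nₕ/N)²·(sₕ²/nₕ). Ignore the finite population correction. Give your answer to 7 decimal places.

N = 88811. Term for each stratum: Wₕ²sₕ²/nₕ.
Var(x̄_st) = 0.0003162308 + 0.0003236671 + 0.0000265948 + 0.0002743003 = 0.0009407930 → 0.0009408.

0.0009408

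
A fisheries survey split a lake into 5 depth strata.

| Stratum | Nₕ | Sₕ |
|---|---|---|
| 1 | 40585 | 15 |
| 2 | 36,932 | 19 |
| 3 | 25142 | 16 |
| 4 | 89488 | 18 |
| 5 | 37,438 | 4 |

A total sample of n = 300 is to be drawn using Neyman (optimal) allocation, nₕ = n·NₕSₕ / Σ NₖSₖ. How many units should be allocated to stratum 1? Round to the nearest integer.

1: NₕSₕ = 40585·15 = 608775
2: NₕSₕ = 36932·19 = 701708
3: NₕSₕ = 25142·16 = 402272
4: NₕSₕ = 89488·18 = 1610784
5: NₕSₕ = 37438·4 = 149752
Σ NₕSₕ = 3473291.
n_1 = 300·608775/3473291 = 52.582... → 53.

53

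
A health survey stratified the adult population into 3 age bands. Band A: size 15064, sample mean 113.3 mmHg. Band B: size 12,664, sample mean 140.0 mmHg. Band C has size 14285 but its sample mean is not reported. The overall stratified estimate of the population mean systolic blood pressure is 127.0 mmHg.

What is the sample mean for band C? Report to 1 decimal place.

129.9

N = 15064 + 12664 + 14285 = 42013.
Overall total = μ·N = 127.0·42013 = 5335651.
Subtract the known strata: 15064·113.3 + 12664·140.0 = 3479711.2.
Remaining total for band C: 5335651 − 3479711.2 = 1855939.8.
Divide by its size: 1855939.8 / 14285 = 129.922... → 129.9.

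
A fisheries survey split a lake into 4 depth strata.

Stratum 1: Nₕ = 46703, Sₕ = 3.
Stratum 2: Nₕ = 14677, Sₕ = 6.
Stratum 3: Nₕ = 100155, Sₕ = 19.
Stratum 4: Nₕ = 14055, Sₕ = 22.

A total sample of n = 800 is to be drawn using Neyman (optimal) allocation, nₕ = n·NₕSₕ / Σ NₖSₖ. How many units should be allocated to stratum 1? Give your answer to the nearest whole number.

1: NₕSₕ = 46703·3 = 140109
2: NₕSₕ = 14677·6 = 88062
3: NₕSₕ = 100155·19 = 1902945
4: NₕSₕ = 14055·22 = 309210
Σ NₕSₕ = 2440326.
n_1 = 800·140109/2440326 = 45.931... → 46.

46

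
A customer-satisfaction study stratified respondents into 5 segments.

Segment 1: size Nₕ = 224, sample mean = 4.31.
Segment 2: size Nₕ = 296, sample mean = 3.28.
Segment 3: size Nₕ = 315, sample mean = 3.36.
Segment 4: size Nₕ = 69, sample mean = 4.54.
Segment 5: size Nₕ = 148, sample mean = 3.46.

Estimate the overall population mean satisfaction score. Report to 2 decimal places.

N = 224 + 296 + 315 + 69 + 148 = 1052.
Overall mean = Σ (Nₕ/N)·x̄ₕ — weight by population share, not a simple average.
Σ Nₕx̄ₕ = 224·4.31 + 296·3.28 + 315·3.36 + 69·4.54 + 148·3.46 = 965.44 + 970.88 + 1058.4 + 313.26 + 512.08 = 3820.06.
Divide by N: 3820.06 / 1052 = 3.6312... → 3.63.

3.63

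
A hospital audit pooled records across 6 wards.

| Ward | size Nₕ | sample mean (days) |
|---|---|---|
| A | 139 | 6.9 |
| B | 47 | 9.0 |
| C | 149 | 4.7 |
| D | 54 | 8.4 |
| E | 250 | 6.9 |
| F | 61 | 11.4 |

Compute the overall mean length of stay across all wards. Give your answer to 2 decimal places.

7.08

N = 139 + 47 + 149 + 54 + 250 + 61 = 700.
Overall mean = Σ (Nₕ/N)·x̄ₕ — weight by population share, not a simple average.
Σ Nₕx̄ₕ = 139·6.9 + 47·9.0 + 149·4.7 + 54·8.4 + 250·6.9 + 61·11.4 = 959.1 + 423 + 700.3 + 453.6 + 1725 + 695.4 = 4956.4.
Divide by N: 4956.4 / 700 = 7.0806... → 7.08.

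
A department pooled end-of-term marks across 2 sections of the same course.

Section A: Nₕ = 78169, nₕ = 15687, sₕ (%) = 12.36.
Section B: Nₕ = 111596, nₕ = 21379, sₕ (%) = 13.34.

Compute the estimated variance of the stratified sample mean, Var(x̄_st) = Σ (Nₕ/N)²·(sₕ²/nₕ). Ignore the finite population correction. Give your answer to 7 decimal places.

N = 189765; Wₕ = Nₕ/N.
section A: (78169/189765)²·12.36²/15687 = 0.0016524713
section B: (111596/189765)²·13.34²/21379 = 0.0028786529
Sum = 0.0045311242 → 0.0045311.

0.0045311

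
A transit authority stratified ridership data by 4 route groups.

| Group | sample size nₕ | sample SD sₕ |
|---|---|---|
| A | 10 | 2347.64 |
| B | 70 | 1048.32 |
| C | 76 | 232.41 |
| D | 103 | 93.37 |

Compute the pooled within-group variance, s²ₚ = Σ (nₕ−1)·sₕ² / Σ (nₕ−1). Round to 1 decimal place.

511263.9

A: (10−1)·2347.64² = 9·5511413.5696 = 49602722.1264
B: (70−1)·1048.32² = 69·1098974.8224 = 75829262.7456
C: (76−1)·232.41² = 75·54014.4081 = 4051080.6075
D: (103−1)·93.37² = 102·8717.9569 = 889231.6038
Numerator = 130372297.0833; denominator = Σ(nₕ−1) = 255.
s²ₚ = 130372297.0833/255 = 511263.910... → 511263.9.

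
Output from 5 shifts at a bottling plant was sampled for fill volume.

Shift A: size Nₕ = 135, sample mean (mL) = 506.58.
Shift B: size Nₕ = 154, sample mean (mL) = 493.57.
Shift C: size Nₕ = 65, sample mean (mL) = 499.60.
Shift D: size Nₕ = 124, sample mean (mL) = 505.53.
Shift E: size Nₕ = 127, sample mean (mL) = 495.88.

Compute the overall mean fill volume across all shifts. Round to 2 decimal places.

N = 135 + 154 + 65 + 124 + 127 = 605.
Overall mean = Σ (Nₕ/N)·x̄ₕ — weight by population share, not a simple average.
Σ Nₕx̄ₕ = 135·506.58 + 154·493.57 + 65·499.60 + 124·505.53 + 127·495.88 = 68388.3 + 76009.78 + 32474 + 62685.72 + 62976.76 = 302534.56.
Divide by N: 302534.56 / 605 = 500.0571... → 500.06.

500.06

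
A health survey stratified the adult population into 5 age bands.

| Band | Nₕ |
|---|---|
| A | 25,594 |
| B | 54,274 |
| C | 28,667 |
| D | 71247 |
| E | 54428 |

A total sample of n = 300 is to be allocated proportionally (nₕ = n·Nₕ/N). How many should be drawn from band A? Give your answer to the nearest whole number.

N = 25594 + 54274 + 28667 + 71247 + 54428 = 234210.
n_A = 300·25594/234210 = 32.783... → 33.

33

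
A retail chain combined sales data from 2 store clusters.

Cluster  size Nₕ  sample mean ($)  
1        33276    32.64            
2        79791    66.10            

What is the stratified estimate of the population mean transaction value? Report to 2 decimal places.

N = 33276 + 79791 = 113067.
Weight each subgroup mean by Nₕ/N and sum.
Σ Nₕx̄ₕ = 33276·32.64 + 79791·66.10 = 1086128.64 + 5274185.1 = 6360313.74.
Divide by N: 6360313.74 / 113067 = 56.2526... → 56.25.

56.25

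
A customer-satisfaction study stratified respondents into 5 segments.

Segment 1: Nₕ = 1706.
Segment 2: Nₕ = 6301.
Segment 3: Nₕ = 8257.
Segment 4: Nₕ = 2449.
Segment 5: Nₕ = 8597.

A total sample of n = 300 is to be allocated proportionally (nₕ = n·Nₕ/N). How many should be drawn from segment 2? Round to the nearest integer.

69

Share of segment 2 = 6301/27310 = 0.23072.
Allocate 300 × 0.23072 = 69.216... → 69.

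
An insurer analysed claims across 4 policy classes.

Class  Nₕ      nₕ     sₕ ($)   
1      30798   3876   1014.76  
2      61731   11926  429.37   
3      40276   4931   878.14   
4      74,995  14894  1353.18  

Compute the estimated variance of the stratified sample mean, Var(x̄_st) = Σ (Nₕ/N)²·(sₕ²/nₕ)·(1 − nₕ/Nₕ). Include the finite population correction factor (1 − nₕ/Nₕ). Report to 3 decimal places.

24.190

N = 207800; Wₕ = Nₕ/N.
class 1: (30798/207800)²·1014.76²/3876·(1 − 3876/30798) = 5.101309
class 2: (61731/207800)²·429.37²/11926·(1 − 11926/61731) = 1.100661
class 3: (40276/207800)²·878.14²/4931·(1 − 4931/40276) = 5.155559
class 4: (74995/207800)²·1353.18²/14894·(1 − 14894/74995) = 12.832838
Sum = 24.190368 → 24.190.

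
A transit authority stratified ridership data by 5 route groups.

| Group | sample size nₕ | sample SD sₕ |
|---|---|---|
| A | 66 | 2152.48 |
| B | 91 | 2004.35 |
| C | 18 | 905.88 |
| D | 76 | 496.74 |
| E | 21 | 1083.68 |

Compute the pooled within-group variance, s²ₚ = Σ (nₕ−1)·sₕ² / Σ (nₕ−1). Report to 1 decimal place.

2691639.8

Degrees of freedom: 65 + 90 + 17 + 75 + 20 = 267.
Σ(nₕ−1)sₕ² = 65·4633170.1504 + 90·4017418.9225 + 17·820618.5744 + 75·246750.6276 + 20·1174362.3424 = 718667822.4838.
s²ₚ = 718667822.4838 / 267 = 2691639.785... → 2691639.8.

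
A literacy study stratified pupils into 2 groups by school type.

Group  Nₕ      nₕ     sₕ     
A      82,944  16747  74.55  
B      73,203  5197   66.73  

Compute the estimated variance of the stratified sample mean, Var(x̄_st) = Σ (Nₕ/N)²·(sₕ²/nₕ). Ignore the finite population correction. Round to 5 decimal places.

0.28195

N = 156147; Wₕ = Nₕ/N.
group A: (82944/156147)²·74.55²/16747 = 0.09363990
group B: (73203/156147)²·66.73²/5197 = 0.18831287
Sum = 0.28195277 → 0.28195.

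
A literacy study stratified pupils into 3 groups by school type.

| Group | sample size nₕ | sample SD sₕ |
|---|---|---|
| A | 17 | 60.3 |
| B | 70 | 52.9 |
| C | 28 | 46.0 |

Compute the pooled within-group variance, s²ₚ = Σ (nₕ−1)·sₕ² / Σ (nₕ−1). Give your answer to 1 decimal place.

Degrees of freedom: 16 + 69 + 27 = 112.
Σ(nₕ−1)sₕ² = 16·3636.09 + 69·2798.41 + 27·2116 = 308399.73.
s²ₚ = 308399.73 / 112 = 2753.569... → 2753.6.

2753.6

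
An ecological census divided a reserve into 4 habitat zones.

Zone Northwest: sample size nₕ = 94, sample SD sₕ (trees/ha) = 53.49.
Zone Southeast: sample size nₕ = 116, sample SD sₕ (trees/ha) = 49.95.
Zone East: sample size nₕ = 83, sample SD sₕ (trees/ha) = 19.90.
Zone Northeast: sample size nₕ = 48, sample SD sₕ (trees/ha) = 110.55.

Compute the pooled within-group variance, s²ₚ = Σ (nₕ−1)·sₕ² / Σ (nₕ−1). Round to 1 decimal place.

Degrees of freedom: 93 + 115 + 82 + 47 = 337.
Σ(nₕ−1)sₕ² = 93·2861.1801 + 115·2495.0025 + 82·396.01 + 47·12221.3025 = 1159889.0743.
s²ₚ = 1159889.0743 / 337 = 3441.807... → 3441.8.

3441.8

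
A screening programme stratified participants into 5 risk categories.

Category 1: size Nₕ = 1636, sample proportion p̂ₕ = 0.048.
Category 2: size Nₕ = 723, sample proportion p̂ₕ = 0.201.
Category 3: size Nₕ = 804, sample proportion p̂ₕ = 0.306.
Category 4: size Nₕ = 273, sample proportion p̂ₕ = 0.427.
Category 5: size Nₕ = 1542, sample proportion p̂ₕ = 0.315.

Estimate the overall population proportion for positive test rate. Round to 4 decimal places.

Wₕ = Nₕ/N with N = 4978: 0.3286, 0.1452, 0.1615, 0.0548, 0.3098.
p̂_st = 0.3286·0.048 + 0.1452·0.201 + 0.1615·0.306 + 0.0548·0.427 + 0.3098·0.315 ≈ 0.215383... → 0.2154.

0.2154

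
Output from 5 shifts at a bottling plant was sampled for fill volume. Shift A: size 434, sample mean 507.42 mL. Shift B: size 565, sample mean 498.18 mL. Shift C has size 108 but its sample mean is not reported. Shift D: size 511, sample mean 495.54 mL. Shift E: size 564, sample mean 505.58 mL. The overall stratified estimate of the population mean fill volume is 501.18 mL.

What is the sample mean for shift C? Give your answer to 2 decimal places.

N = 434 + 565 + 108 + 511 + 564 = 2182.
Overall total = μ·N = 501.18·2182 = 1093574.76.
Subtract the known strata: 434·507.42 + 565·498.18 + 511·495.54 + 564·505.58 = 1040060.04.
Remaining total for shift C: 1093574.76 − 1040060.04 = 53514.72.
Divide by its size: 53514.72 / 108 = 495.5067... → 495.51.

495.51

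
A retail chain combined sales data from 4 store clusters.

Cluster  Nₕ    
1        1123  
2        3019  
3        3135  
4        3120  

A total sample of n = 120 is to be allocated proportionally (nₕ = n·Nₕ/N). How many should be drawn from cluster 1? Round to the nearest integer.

13

N = 1123 + 3019 + 3135 + 3120 = 10397.
n_1 = 120·1123/10397 = 12.961... → 13.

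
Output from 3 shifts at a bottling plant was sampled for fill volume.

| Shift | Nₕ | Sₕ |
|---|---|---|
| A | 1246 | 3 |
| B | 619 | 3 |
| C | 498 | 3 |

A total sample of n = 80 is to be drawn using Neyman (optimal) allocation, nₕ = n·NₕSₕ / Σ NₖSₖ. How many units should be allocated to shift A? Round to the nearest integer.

42

Σ NₕSₕ = 1246·3 + 619·3 + 498·3 = 7089.
Share for A: 3738/7089 = 0.52730.
n_A = 80 × 0.52730 = 42.184... → 42.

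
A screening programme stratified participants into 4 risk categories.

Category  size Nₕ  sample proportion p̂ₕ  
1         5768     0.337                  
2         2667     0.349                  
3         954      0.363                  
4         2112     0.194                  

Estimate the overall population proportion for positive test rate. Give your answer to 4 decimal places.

0.3157

Wₕ = Nₕ/N with N = 11501: 0.5015, 0.2319, 0.0829, 0.1836.
p̂_st = 0.5015·0.337 + 0.2319·0.349 + 0.0829·0.363 + 0.1836·0.194 ≈ 0.315679... → 0.3157.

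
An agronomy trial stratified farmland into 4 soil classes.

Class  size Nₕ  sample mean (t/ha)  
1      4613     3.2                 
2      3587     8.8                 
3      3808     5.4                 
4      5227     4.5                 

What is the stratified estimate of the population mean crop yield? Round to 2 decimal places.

5.25

x̄_st = (Σ Nₕx̄ₕ) / (Σ Nₕ) = (4613·3.2 + 3587·8.8 + 3808·5.4 + 5227·4.5) / 17235
= 90411.9 / 17235 = 5.2458... → 5.25.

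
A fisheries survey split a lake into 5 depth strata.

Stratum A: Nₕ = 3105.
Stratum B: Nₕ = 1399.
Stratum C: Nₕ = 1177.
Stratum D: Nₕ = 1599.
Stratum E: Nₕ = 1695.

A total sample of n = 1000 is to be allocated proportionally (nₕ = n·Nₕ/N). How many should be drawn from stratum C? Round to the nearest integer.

N = 3105 + 1399 + 1177 + 1599 + 1695 = 8975.
n_C = 1000·1177/8975 = 131.142... → 131.

131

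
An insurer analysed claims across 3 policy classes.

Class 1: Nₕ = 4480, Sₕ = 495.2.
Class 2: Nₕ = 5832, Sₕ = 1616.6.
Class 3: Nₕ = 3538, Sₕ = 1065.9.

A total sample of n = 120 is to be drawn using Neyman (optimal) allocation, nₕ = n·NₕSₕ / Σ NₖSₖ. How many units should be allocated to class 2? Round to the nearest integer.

1: NₕSₕ = 4480·495.2 = 2218496
2: NₕSₕ = 5832·1616.6 = 9428011.2
3: NₕSₕ = 3538·1065.9 = 3771154.2
Σ NₕSₕ = 15417661.4.
n_2 = 120·9428011.2/15417661.4 = 73.381... → 73.

73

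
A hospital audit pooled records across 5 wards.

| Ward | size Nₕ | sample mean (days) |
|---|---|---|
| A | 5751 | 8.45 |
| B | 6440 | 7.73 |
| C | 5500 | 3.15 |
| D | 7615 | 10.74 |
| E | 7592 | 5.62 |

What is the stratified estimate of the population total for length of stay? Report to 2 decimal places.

240154.29

A: 5751·8.45 = 48595.95
B: 6440·7.73 = 49781.2
C: 5500·3.15 = 17325
D: 7615·10.74 = 81785.1
E: 7592·5.62 = 42667.04
τ̂ = Σ Nₕx̄ₕ = 240154.29.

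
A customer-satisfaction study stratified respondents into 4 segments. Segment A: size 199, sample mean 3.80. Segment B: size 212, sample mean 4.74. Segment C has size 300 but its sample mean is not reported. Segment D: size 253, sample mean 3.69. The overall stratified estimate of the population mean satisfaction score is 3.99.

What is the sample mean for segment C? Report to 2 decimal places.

3.84

Σ Nₕx̄ₕ = N·μ, so 300·x̄_C = 964·3.99 − (199·3.80 + 212·4.74 + 253·3.69).
= 3846.36 − 2694.65 = 1151.71.
x̄_C = 1151.71 / 300 = 3.8390... → 3.84.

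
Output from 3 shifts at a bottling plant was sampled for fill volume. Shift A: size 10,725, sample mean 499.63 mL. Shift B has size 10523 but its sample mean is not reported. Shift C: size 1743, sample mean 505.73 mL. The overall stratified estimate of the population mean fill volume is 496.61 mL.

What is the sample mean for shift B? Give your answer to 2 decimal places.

N = 10725 + 10523 + 1743 = 22991.
Overall total = μ·N = 496.61·22991 = 11417560.51.
Subtract the known strata: 10725·499.63 + 1743·505.73 = 6240019.14.
Remaining total for shift B: 11417560.51 − 6240019.14 = 5177541.37.
Divide by its size: 5177541.37 / 10523 = 492.0214... → 492.02.

492.02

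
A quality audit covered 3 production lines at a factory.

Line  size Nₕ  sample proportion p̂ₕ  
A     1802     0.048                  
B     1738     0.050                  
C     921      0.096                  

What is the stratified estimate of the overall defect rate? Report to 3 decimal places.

0.059

N = 1802 + 1738 + 921 = 4461.
Overall proportion = Σ (Nₕ/N)·p̂ₕ.
Σ Nₕp̂ₕ = 86.496 + 86.9 + 88.416 = 261.812.
261.812 / 4461 = 0.05869... → 0.059.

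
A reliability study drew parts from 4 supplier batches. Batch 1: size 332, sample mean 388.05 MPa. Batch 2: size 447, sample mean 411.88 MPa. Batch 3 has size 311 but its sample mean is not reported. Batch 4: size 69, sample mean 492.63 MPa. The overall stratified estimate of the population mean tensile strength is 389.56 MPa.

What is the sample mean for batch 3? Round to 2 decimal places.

336.22

Σ Nₕx̄ₕ = N·μ, so 311·x̄_3 = 1159·389.56 − (332·388.05 + 447·411.88 + 69·492.63).
= 451500.04 − 346934.43 = 104565.61.
x̄_3 = 104565.61 / 311 = 336.2238... → 336.22.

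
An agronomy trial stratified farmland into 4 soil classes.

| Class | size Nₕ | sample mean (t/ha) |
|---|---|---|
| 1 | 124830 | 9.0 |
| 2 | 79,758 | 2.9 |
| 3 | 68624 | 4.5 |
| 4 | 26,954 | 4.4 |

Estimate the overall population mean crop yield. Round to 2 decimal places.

N = 124830 + 79758 + 68624 + 26954 = 300166.
The stratified mean weights each stratum mean by its population share Nₕ/N.
Σ Nₕx̄ₕ = 124830·9.0 + 79758·2.9 + 68624·4.5 + 26954·4.4 = 1123470 + 231298.2 + 308808 + 118597.6 = 1782173.8.
Divide by N: 1782173.8 / 300166 = 5.9373... → 5.94.

5.94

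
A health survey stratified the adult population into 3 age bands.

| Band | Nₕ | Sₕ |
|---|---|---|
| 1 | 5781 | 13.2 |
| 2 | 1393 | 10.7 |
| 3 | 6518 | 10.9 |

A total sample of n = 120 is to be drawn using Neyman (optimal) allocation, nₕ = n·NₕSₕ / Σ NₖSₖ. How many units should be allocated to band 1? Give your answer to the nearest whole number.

Σ NₕSₕ = 5781·13.2 + 1393·10.7 + 6518·10.9 = 162260.5.
Share for 1: 76309.2/162260.5 = 0.47029.
n_1 = 120 × 0.47029 = 56.435... → 56.

56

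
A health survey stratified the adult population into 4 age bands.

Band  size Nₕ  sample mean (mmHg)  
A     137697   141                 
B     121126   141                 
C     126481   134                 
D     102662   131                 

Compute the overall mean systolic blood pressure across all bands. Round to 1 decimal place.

N = 487966; weights Wₕ = Nₕ/N = (0.2822, 0.2482, 0.2592, 0.2104).
x̄_st = Σ Wₕ·x̄ₕ = 0.2822·141 + 0.2482·141 + 0.2592·134 + 0.2104·131 ≈ 137.082...
→ 137.1.

137.1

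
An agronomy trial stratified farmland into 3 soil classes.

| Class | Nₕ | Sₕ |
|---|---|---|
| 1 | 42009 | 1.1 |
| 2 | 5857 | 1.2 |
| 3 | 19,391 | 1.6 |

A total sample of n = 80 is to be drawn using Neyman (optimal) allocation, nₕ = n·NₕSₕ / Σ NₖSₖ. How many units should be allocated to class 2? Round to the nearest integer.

7

Σ NₕSₕ = 42009·1.1 + 5857·1.2 + 19391·1.6 = 84263.9.
Share for 2: 7028.4/84263.9 = 0.08341.
n_2 = 80 × 0.08341 = 6.673... → 7.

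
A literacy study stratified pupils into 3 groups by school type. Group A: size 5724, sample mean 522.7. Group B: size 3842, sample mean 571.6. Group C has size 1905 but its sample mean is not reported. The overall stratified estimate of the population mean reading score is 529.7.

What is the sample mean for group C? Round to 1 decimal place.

N = 5724 + 3842 + 1905 = 11471.
Overall total = μ·N = 529.7·11471 = 6076188.7.
Subtract the known strata: 5724·522.7 + 3842·571.6 = 5188022.
Remaining total for group C: 6076188.7 − 5188022 = 888166.7.
Divide by its size: 888166.7 / 1905 = 466.229... → 466.2.

466.2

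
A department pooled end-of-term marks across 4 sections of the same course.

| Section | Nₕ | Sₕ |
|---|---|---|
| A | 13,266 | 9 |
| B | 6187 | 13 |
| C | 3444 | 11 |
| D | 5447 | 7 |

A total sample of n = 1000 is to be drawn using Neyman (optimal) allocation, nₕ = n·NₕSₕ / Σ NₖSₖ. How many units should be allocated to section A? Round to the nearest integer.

Σ NₕSₕ = 13266·9 + 6187·13 + 3444·11 + 5447·7 = 275838.
Share for A: 119394/275838 = 0.43284.
n_A = 1000 × 0.43284 = 432.841... → 433.

433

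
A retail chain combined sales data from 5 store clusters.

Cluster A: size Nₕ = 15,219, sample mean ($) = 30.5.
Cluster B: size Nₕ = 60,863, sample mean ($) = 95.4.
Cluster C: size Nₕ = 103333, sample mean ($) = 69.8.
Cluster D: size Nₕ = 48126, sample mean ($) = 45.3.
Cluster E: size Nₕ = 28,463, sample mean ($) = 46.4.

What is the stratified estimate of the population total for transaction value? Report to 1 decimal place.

A: 15219·30.5 = 464179.5
B: 60863·95.4 = 5806330.2
C: 103333·69.8 = 7212643.4
D: 48126·45.3 = 2180107.8
E: 28463·46.4 = 1320683.2
τ̂ = Σ Nₕx̄ₕ = 16983944.1.

16983944.1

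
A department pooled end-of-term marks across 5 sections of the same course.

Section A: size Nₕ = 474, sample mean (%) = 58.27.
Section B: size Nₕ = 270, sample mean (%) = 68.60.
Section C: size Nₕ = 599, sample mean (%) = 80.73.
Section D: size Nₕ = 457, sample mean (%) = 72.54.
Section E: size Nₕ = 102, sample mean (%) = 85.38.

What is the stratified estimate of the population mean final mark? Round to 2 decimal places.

71.69

N = 474 + 270 + 599 + 457 + 102 = 1902.
Weight each subgroup mean by Nₕ/N and sum.
Σ Nₕx̄ₕ = 474·58.27 + 270·68.60 + 599·80.73 + 457·72.54 + 102·85.38 = 27619.98 + 18522 + 48357.27 + 33150.78 + 8708.76 = 136358.79.
Divide by N: 136358.79 / 1902 = 71.6923... → 71.69.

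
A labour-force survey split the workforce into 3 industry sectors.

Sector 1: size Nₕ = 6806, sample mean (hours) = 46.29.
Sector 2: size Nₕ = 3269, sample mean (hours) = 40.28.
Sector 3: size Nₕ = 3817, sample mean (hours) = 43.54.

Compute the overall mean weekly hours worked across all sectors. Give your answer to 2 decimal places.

44.12

x̄_st = (Σ Nₕx̄ₕ) / (Σ Nₕ) = (6806·46.29 + 3269·40.28 + 3817·43.54) / 13892
= 612917.24 / 13892 = 44.1202... → 44.12.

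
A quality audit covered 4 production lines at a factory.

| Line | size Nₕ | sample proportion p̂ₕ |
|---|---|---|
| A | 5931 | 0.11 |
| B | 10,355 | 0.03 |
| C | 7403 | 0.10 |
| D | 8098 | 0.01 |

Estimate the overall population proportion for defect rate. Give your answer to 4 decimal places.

N = 5931 + 10355 + 7403 + 8098 = 31787.
Overall proportion = Σ (Nₕ/N)·p̂ₕ.
Σ Nₕp̂ₕ = 652.41 + 310.65 + 740.3 + 80.98 = 1784.34.
1784.34 / 31787 = 0.056134... → 0.0561.

0.0561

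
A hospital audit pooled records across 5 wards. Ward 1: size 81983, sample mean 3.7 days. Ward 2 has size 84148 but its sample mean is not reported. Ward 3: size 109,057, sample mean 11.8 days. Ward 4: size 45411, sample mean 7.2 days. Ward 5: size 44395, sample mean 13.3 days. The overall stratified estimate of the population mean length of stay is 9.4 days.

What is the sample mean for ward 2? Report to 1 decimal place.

N = 81983 + 84148 + 109057 + 45411 + 44395 = 364994.
Overall total = μ·N = 9.4·364994 = 3430943.6.
Subtract the known strata: 81983·3.7 + 109057·11.8 + 45411·7.2 + 44395·13.3 = 2507622.4.
Remaining total for ward 2: 3430943.6 − 2507622.4 = 923321.2.
Divide by its size: 923321.2 / 84148 = 10.973... → 11.0.

11.0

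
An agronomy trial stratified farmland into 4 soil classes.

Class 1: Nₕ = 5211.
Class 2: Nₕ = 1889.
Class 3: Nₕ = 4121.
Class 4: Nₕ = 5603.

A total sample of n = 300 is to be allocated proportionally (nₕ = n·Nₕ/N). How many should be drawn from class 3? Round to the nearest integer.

N = 5211 + 1889 + 4121 + 5603 = 16824.
n_3 = 300·4121/16824 = 73.484... → 73.

73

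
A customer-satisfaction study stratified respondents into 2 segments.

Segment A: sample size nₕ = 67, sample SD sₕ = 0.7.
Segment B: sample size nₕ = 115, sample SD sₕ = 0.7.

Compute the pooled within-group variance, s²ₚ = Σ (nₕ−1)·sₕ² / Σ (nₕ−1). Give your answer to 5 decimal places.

Degrees of freedom: 66 + 114 = 180.
Σ(nₕ−1)sₕ² = 66·0.49 + 114·0.49 = 88.2.
s²ₚ = 88.2 / 180 = 0.49 → 0.49000.

0.49000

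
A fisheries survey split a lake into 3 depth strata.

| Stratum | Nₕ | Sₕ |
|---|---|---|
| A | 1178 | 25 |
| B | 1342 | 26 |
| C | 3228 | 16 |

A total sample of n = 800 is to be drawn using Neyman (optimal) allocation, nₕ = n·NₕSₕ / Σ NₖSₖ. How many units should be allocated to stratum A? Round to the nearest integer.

A: NₕSₕ = 1178·25 = 29450
B: NₕSₕ = 1342·26 = 34892
C: NₕSₕ = 3228·16 = 51648
Σ NₕSₕ = 115990.
n_A = 800·29450/115990 = 203.121... → 203.

203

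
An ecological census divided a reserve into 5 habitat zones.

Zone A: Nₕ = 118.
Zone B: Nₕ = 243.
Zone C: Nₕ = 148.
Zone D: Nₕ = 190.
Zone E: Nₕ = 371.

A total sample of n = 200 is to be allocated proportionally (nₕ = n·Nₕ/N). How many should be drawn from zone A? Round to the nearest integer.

22

N = 118 + 243 + 148 + 190 + 371 = 1070.
n_A = 200·118/1070 = 22.056... → 22.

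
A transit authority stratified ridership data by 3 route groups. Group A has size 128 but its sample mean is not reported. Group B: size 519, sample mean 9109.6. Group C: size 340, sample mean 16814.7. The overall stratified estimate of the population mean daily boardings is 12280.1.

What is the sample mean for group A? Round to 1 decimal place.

N = 128 + 519 + 340 = 987.
Overall total = μ·N = 12280.1·987 = 12120458.7.
Subtract the known strata: 519·9109.6 + 340·16814.7 = 10444880.4.
Remaining total for group A: 12120458.7 − 10444880.4 = 1675578.3.
Divide by its size: 1675578.3 / 128 = 13090.455... → 13090.5.

13090.5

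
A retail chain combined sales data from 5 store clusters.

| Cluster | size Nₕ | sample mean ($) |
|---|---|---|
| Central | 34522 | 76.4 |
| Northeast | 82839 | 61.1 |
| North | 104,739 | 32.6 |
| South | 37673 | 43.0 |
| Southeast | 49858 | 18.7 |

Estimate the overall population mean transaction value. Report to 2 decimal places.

44.14

x̄_st = (Σ Nₕx̄ₕ) / (Σ Nₕ) = (34522·76.4 + 82839·61.1 + 104739·32.6 + 37673·43.0 + 49858·18.7) / 309631
= 13665718.7 / 309631 = 44.1355... → 44.14.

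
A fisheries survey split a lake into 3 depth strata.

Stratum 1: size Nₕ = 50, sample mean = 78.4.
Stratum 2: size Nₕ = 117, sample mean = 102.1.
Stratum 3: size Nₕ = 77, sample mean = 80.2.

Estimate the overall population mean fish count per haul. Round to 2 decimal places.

N = 50 + 117 + 77 = 244.
The stratified mean weights each stratum mean by its population share Nₕ/N.
Σ Nₕx̄ₕ = 50·78.4 + 117·102.1 + 77·80.2 = 3920 + 11945.7 + 6175.4 = 22041.1.
Divide by N: 22041.1 / 244 = 90.3324... → 90.33.

90.33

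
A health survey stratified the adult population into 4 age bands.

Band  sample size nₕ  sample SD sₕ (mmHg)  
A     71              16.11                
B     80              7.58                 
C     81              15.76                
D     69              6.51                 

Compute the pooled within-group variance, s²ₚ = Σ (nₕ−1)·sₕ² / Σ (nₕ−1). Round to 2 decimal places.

153.06

Degrees of freedom: 70 + 79 + 80 + 68 = 297.
Σ(nₕ−1)sₕ² = 70·259.5321 + 79·57.4564 + 80·248.3776 + 68·42.3801 = 45458.3574.
s²ₚ = 45458.3574 / 297 = 153.0584... → 153.06.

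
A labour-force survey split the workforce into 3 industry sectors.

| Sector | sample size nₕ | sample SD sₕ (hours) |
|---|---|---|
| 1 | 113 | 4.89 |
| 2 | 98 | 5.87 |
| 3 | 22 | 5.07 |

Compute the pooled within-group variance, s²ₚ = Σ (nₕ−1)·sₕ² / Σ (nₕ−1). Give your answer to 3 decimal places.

28.523

1: (113−1)·4.89² = 112·23.9121 = 2678.1552
2: (98−1)·5.87² = 97·34.4569 = 3342.3193
3: (22−1)·5.07² = 21·25.7049 = 539.8029
Numerator = 6560.2774; denominator = Σ(nₕ−1) = 230.
s²ₚ = 6560.2774/230 = 28.52295... → 28.523.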